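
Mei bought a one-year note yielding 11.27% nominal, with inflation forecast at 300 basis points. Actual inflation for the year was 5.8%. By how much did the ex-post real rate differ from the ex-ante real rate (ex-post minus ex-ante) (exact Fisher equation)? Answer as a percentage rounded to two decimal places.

Ex-ante: (1 + 0.1127)/(1 + 0.0300) − 1 = 8.0291%
Ex-post: (1 + 0.1127)/(1 + 0.0580) − 1 = 5.1701%
Difference (ex-post − ex-ante) = -2.8590% → -2.86%.

-2.86%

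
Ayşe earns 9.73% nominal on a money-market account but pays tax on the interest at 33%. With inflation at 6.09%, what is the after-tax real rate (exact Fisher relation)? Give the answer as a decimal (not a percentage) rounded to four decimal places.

After-tax nominal return = 9.73% × (1 − 0.33) = 6.5191%.
1 + r = 1.065191 / 1.06090 = 1.004045
After-tax real rate = 1.004045 − 1 → 0.0040.

0.0040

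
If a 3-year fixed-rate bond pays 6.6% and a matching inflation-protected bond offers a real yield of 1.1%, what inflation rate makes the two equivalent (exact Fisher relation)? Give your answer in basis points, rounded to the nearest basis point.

(1 + π) = (1 + i)/(1 + r) = 1.06600 / 1.01100 = 1.054402
Break-even inflation = 1.054402 − 1 → 544 basis points.

544 basis points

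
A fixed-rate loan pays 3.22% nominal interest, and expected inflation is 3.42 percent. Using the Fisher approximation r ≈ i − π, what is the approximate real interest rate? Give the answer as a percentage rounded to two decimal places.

-0.20%

r ≈ i − π = 3.22% − 3.42% = -0.20%.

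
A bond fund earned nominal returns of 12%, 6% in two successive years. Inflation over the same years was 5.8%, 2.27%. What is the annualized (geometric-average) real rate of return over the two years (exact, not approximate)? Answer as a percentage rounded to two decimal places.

Compound the nominal returns: 1.1200 × 1.0600 = 1.18720000.
Compound inflation: 1.0580 × 1.0227 = 1.08201660.
Deflate: 1.18720000 / 1.08201660 = 1.09721052.
Annualized real rate = 1.09721052^(1/2) − 1 = 4.7478% → 4.75%.

4.75%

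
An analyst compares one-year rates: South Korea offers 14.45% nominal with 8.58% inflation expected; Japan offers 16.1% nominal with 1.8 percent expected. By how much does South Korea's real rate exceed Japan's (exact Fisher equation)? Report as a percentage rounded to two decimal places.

South Korea: (1 + 0.1445)/(1 + 0.0858) − 1 = 5.4062%
Japan: (1 + 0.1610)/(1 + 0.0180) − 1 = 14.0472%
Differential = 5.4062% − 14.0472% = -8.6410% → -8.64%.

-8.64%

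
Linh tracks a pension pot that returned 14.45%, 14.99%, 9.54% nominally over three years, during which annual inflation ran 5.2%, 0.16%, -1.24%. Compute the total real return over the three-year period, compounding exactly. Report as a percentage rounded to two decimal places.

38.53%

Compound the nominal returns: 1.1445 × 1.1499 × 1.0954 = 1.441613.
Compound inflation: 1.0520 × 1.0016 × 0.9876 = 1.040618.
Deflate: 1.441613 / 1.040618 = 1.385343.
Total real return = 1.385343 − 1 → 38.53%.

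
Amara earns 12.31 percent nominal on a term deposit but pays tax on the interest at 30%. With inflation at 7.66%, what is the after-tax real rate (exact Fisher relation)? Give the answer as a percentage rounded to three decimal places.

0.889%

After-tax nominal return = 12.31% × (1 − 0.3) = 8.6170%.
1 + r = 1.08617 / 1.07660 = 1.008889
After-tax real rate = 1.008889 − 1 → 0.889%.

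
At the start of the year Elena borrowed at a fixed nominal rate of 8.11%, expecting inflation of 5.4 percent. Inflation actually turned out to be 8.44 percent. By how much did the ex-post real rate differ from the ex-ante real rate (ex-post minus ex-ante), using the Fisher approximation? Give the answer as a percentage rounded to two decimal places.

-3.04%

Ex-ante: 8.11% − 5.4% = 2.710%
Ex-post: 8.11% − 8.44% = -0.330%
Difference (ex-post − ex-ante) = -3.0400% → -3.04%.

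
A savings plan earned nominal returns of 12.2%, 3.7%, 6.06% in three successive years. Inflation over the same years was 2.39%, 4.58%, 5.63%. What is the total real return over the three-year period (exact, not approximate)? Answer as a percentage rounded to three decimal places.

Nominal growth factor = 1.1220 × 1.0370 × 1.0606 = 1.234023
Price-level growth factor = 1.0239 × 1.0458 × 1.0563 = 1.131080
Real growth factor = 1.234023 / 1.131080 = 1.091013
Total real return = 1.091013 − 1 → 9.101%.

9.101%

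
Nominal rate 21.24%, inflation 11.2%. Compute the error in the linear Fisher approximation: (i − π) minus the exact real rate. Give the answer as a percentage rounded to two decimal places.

Approximate: r ≈ 21.240% − 11.200% = 10.0400%
Exact: (1 + 0.2124)/(1 + 0.1120) − 1 = 9.0288%
Error = 10.0400% − 9.0288% = 1.0112% → 1.01%.

1.01%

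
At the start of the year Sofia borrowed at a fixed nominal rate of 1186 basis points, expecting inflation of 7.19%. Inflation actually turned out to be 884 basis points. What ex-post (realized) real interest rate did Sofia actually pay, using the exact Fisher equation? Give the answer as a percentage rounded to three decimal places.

Ex-post: (1 + 0.1186)/(1 + 0.0884) − 1 = 2.7747%
So the realized real rate is 2.775%.

2.775%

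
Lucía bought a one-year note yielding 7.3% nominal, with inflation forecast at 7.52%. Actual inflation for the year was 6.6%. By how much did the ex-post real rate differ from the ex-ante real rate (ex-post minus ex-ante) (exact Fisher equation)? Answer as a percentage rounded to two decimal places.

Ex-ante: (1 + 0.0730)/(1 + 0.0752) − 1 = -0.2046%
Ex-post: (1 + 0.0730)/(1 + 0.0660) − 1 = 0.6567%
Difference (ex-post − ex-ante) = 0.8613% → 0.86%.

0.86%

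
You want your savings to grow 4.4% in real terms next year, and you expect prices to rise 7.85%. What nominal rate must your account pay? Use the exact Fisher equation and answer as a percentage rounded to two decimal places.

(1 + i) = (1 + r)(1 + π) = 1.04400 × 1.07850 = 1.125954
i = 1.125954 − 1, so the required nominal rate is 12.60%.

12.60%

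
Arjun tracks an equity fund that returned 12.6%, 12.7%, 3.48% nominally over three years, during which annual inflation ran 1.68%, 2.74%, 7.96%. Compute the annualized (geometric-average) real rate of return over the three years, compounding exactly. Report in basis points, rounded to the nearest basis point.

520 basis points

Compound the nominal returns: 1.1260 × 1.1270 × 1.0348 = 1.31316327.
Compound inflation: 1.0168 × 1.0274 × 1.0796 = 1.12781528.
Deflate: 1.31316327 / 1.12781528 = 1.16434250.
Annualized real rate = 1.16434250^(1/3) − 1 = 5.2027% → 520 basis points.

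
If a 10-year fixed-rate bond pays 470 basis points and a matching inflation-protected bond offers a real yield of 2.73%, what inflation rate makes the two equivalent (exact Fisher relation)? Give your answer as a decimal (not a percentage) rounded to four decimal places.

(1 + π) = (1 + i)/(1 + r) = 1.04700 / 1.02730 = 1.019176
Break-even inflation = 1.019176 − 1 → 0.0192.

0.0192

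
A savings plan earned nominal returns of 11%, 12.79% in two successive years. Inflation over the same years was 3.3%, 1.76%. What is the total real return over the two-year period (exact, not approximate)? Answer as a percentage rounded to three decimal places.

19.101%

Compound the nominal returns: 1.1100 × 1.1279 = 1.251969.
Compound inflation: 1.0330 × 1.0176 = 1.051181.
Deflate: 1.251969 / 1.051181 = 1.191012.
Total real return = 1.191012 − 1 → 19.101%.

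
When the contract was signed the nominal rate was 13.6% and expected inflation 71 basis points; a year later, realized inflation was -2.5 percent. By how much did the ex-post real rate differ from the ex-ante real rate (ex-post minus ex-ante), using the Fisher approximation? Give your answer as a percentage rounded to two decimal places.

3.21%

Ex-ante: 13.6% − 0.71% = 12.890%
Ex-post: 13.6% − (-2.5%) = 16.100%
Difference (ex-post − ex-ante) = 3.2100% → 3.21%.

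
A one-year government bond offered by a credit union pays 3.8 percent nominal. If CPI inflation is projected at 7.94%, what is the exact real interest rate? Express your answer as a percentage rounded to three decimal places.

1 + r = 1.03800 / 1.07940 = 0.9616454
r = 0.9616454 − 1 = -3.83546%, i.e. -3.835%.

-3.835%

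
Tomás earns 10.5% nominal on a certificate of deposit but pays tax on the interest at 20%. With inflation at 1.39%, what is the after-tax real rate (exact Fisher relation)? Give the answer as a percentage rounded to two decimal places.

After-tax nominal return = 10.5% × (1 − 0.2) = 8.4000%.
1 + r = 1.08400 / 1.01390 = 1.069139
After-tax real rate = 1.069139 − 1 → 6.91%.

6.91%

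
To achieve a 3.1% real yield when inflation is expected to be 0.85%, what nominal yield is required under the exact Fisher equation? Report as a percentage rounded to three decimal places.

(1 + i) = (1 + r)(1 + π) = 1.03100 × 1.00850 = 1.0397635
i = 1.0397635 − 1, so the required nominal rate is 3.976%.

3.976%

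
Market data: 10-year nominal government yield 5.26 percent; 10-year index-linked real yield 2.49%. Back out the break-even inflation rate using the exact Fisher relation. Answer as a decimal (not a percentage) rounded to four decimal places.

0.0270

(1 + π) = (1 + i)/(1 + r) = 1.05260 / 1.02490 = 1.027027
Break-even inflation = 1.027027 − 1 → 0.0270.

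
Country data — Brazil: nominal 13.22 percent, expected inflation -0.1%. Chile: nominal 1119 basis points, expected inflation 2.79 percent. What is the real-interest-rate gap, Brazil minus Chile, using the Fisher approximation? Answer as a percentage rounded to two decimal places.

Brazil: 13.22% − (-0.1%) = 13.320%
Chile: 11.19% − 2.79% = 8.400%
Differential = 4.920% → 4.92%.

4.92%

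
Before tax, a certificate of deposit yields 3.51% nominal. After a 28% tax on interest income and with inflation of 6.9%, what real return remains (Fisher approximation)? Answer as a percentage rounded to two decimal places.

After-tax nominal return = 3.51% × (1 − 0.28) = 2.5272%.
r ≈ 2.5272% − 6.9% → -4.37%.

-4.37%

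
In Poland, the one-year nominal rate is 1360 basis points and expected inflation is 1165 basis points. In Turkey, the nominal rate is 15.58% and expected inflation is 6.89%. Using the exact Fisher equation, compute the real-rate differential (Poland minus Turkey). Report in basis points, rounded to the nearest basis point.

-638 basis points

Poland: (1 + 0.1360)/(1 + 0.1165) − 1 = 1.7465%
Turkey: (1 + 0.1558)/(1 + 0.0689) − 1 = 8.1299%
Differential = 1.7465% − 8.1299% = -6.3833% → -638 basis points.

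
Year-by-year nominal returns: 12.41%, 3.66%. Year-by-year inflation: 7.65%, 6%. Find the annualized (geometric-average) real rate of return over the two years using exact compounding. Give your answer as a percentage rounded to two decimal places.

1.05%

Compound the nominal returns: 1.1241 × 1.0366 = 1.16524206.
Compound inflation: 1.0765 × 1.0600 = 1.14109000.
Deflate: 1.16524206 / 1.14109000 = 1.02116578.
Annualized real rate = 1.02116578^(1/2) − 1 = 1.0527% → 1.05%.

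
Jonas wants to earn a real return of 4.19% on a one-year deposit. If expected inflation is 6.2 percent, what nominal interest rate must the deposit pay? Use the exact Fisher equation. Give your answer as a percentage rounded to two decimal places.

10.65%

(1 + i) = (1 + r)(1 + π) = 1.04190 × 1.06200 = 1.1064978
i = 1.1064978 − 1, so the required nominal rate is 10.65%.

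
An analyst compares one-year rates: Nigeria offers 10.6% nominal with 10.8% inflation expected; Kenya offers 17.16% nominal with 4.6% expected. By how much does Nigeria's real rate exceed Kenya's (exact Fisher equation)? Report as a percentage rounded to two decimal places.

Nigeria: (1 + 0.1060)/(1 + 0.1080) − 1 = -0.1805%
Kenya: (1 + 0.1716)/(1 + 0.0460) − 1 = 12.0076%
Differential = -0.1805% − 12.0076% = -12.1882% → -12.19%.

-12.19%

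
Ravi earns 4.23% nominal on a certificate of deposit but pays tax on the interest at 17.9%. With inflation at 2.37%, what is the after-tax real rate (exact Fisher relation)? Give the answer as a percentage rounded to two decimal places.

After-tax nominal return = 4.23% × (1 − 0.179) = 3.47283%.
1 + r = 1.0347283 / 1.02370 = 1.010773
After-tax real rate = 1.010773 − 1 → 1.08%.

1.08%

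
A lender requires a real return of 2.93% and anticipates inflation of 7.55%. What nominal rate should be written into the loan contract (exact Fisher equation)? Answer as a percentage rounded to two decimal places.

10.70%

(1 + i) = (1 + r)(1 + π) = 1.02930 × 1.07550 = 1.10701215
i = 1.10701215 − 1, so the required nominal rate is 10.70%.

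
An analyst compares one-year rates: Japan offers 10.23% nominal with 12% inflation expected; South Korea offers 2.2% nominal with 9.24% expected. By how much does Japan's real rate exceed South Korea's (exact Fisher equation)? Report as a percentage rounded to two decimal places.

Japan: (1 + 0.1023)/(1 + 0.1200) − 1 = -1.5804%
South Korea: (1 + 0.0220)/(1 + 0.0924) − 1 = -6.4445%
Differential = -1.5804% − (-6.4445%) = 4.8642% → 4.86%.

4.86%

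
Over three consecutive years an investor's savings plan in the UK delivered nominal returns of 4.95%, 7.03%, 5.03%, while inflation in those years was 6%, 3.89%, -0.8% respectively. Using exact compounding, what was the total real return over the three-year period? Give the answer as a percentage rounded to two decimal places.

8.00%

Nominal growth factor = 1.0495 × 1.0703 × 1.0503 = 1.179781
Price-level growth factor = 1.0600 × 1.0389 × 0.9920 = 1.092424
Real growth factor = 1.179781 / 1.092424 = 1.079966
Total real return = 1.079966 − 1 → 8.00%.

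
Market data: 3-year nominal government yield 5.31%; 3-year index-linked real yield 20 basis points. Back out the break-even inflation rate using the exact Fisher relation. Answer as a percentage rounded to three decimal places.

(1 + π) = (1 + i)/(1 + r) = 1.05310 / 1.00200 = 1.050998
Break-even inflation = 1.050998 − 1 → 5.100%.

5.100%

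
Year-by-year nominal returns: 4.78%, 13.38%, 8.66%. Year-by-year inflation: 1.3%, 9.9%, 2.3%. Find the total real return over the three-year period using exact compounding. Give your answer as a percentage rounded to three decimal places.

13.345%

Nominal growth factor = 1.0478 × 1.1338 × 1.0866 = 1.290876
Price-level growth factor = 1.0130 × 1.0990 × 1.0230 = 1.138893
Real growth factor = 1.290876 / 1.138893 = 1.133448
Total real return = 1.133448 − 1 → 13.345%.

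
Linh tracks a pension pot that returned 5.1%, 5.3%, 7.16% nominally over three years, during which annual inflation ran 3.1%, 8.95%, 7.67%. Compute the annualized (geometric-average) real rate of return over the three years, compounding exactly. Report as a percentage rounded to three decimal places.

Nominal growth factor = 1.0510 × 1.0530 × 1.0716 = 1.18594293
Price-level growth factor = 1.0310 × 1.0895 × 1.0767 = 1.20942965
Real growth factor = 1.18594293 / 1.20942965 = 0.98058033
Annualized real rate = 0.98058033^(1/3) − 1 = -0.6516% → -0.652%.

-0.652%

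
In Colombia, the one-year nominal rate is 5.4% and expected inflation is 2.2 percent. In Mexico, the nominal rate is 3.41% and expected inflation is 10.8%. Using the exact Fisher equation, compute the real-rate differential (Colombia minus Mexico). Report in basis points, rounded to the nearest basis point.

980 basis points

Colombia: (1 + 0.0540)/(1 + 0.0220) − 1 = 3.1311%
Mexico: (1 + 0.0341)/(1 + 0.1080) − 1 = -6.6697%
Differential = 3.1311% − (-6.6697%) = 9.8008% → 980 basis points.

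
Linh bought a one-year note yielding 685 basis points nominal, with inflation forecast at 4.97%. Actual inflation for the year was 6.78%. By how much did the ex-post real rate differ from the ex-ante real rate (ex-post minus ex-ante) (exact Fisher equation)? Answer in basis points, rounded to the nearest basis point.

Ex-ante: (1 + 0.0685)/(1 + 0.0497) − 1 = 1.7910%
Ex-post: (1 + 0.0685)/(1 + 0.0678) − 1 = 0.0656%
Difference (ex-post − ex-ante) = -1.7254% → -173 basis points.

-173 basis points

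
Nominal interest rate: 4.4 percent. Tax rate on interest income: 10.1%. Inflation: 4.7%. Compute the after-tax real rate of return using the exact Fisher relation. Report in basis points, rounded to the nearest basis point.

After-tax nominal return = 4.4% × (1 − 0.101) = 3.9556%.
1 + r = 1.039556 / 1.04700 = 0.992890
After-tax real rate = 0.992890 − 1 → -71 basis points.

-71 basis points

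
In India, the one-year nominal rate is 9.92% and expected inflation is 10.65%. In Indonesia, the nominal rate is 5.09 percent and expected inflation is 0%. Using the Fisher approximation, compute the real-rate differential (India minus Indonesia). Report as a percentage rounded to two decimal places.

India: 9.92% − 10.65% = -0.730%
Indonesia: 5.09% − 0% = 5.090%
Differential = -5.820% → -5.82%.

-5.82%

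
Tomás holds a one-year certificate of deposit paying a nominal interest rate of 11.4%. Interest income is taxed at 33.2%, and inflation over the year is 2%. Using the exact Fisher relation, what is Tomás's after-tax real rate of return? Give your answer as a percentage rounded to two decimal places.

After-tax nominal return = 11.4% × (1 − 0.332) = 7.6152%.
1 + r = 1.076152 / 1.02000 = 1.055051
After-tax real rate = 1.055051 − 1 → 5.51%.

5.51%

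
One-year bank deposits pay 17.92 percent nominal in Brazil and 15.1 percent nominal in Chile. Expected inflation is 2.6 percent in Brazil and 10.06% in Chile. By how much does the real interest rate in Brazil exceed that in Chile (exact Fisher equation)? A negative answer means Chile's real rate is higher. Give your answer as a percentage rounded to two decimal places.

10.35%

Brazil: (1 + 0.1792)/(1 + 0.0260) − 1 = 14.9318%
Chile: (1 + 0.1510)/(1 + 0.1006) − 1 = 4.5793%
Differential = 14.9318% − 4.5793% = 10.3525% → 10.35%.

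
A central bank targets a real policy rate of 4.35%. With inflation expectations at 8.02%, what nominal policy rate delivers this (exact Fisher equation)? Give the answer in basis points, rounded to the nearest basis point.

(1 + i) = (1 + r)(1 + π) = 1.04350 × 1.08020 = 1.1271887
i = 1.1271887 − 1, so the required nominal rate is 1272 basis points.

1272 basis points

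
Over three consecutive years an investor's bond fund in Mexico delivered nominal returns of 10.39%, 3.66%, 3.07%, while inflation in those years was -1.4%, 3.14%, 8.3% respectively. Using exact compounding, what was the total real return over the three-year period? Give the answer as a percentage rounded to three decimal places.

7.088%

Nominal growth factor = 1.1039 × 1.0366 × 1.0307 = 1.179433
Price-level growth factor = 0.9860 × 1.0314 × 1.0830 = 1.101368
Real growth factor = 1.179433 / 1.101368 = 1.070880
Total real return = 1.070880 − 1 → 7.088%.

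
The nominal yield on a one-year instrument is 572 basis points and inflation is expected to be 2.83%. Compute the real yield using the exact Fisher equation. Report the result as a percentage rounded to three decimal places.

By the Fisher equation, 1 + r = (1 + i)/(1 + π).
1 + r = 1.05720 / 1.02830 = 1.0281046
r = 1.0281046 − 1 = 2.81046%, i.e. 2.810%.

2.810%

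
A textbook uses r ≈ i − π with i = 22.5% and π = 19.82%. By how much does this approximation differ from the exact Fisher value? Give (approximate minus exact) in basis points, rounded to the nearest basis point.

Approximate: r ≈ 22.500% − 19.820% = 2.6800%
Exact: (1 + 0.2250)/(1 + 0.1982) − 1 = 2.2367%
Error = 2.6800% − 2.2367% = 0.4433% → 44 basis points.

44 basis points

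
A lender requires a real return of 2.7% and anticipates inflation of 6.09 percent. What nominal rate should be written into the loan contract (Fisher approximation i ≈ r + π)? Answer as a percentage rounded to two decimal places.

8.79%

i ≈ r + π = 2.7% + 6.09% = 8.79%.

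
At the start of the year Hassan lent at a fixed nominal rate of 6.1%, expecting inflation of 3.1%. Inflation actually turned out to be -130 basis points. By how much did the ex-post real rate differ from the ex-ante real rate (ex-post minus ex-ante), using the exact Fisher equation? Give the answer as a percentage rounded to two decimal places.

Ex-ante: (1 + 0.0610)/(1 + 0.0310) − 1 = 2.9098%
Ex-post: (1 + 0.0610)/(1 − 0.0130) − 1 = 7.4975%
Difference (ex-post − ex-ante) = 4.5877% → 4.59%.

4.59%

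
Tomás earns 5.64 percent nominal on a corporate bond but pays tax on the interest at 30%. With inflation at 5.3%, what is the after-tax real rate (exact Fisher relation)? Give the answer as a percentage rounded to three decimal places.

-1.284%

After-tax nominal return = 5.64% × (1 − 0.3) = 3.9480%.
1 + r = 1.03948 / 1.05300 = 0.987160
After-tax real rate = 0.987160 − 1 → -1.284%.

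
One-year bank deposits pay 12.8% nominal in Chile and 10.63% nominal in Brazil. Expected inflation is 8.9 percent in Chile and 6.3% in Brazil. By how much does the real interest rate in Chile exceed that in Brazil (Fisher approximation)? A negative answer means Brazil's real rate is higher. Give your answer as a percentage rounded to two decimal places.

Chile: 12.8% − 8.9% = 3.900%
Brazil: 10.63% − 6.3% = 4.330%
Differential = -0.430% → -0.43%.

-0.43%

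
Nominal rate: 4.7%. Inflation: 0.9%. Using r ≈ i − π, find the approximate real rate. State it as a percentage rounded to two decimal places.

r ≈ i − π = 4.7% − 0.9% = 3.80%.

3.80%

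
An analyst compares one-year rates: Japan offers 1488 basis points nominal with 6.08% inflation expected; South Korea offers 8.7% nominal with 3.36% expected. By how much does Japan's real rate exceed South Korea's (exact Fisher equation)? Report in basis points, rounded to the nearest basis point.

Japan: (1 + 0.1488)/(1 + 0.0608) − 1 = 8.2956%
South Korea: (1 + 0.0870)/(1 + 0.0336) − 1 = 5.1664%
Differential = 8.2956% − 5.1664% = 3.1292% → 313 basis points.

313 basis points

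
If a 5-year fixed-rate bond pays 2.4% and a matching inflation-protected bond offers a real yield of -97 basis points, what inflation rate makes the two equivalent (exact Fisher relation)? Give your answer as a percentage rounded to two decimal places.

(1 + π) = (1 + i)/(1 + r) = 1.02400 / 0.99030 = 1.034030
Break-even inflation = 1.034030 − 1 → 3.40%.

3.40%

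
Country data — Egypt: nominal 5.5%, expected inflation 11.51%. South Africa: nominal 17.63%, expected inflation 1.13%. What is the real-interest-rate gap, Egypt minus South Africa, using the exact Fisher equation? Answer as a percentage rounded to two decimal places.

Egypt: (1 + 0.0550)/(1 + 0.1151) − 1 = -5.3897%
South Africa: (1 + 0.1763)/(1 + 0.0113) − 1 = 16.3156%
Differential = -5.3897% − 16.3156% = -21.7053% → -21.71%.

-21.71%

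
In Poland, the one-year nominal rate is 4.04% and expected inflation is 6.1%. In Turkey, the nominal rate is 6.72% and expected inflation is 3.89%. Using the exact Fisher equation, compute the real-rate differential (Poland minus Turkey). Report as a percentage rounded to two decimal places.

-4.67%

Poland: (1 + 0.0404)/(1 + 0.0610) − 1 = -1.9416%
Turkey: (1 + 0.0672)/(1 + 0.0389) − 1 = 2.7240%
Differential = -1.9416% − 2.7240% = -4.6656% → -4.67%.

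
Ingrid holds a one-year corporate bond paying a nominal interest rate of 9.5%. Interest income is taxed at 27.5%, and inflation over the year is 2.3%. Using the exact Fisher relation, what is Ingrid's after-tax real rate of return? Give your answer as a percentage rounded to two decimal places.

After-tax nominal return = 9.5% × (1 − 0.275) = 6.8875%.
1 + r = 1.068875 / 1.02300 = 1.044844
After-tax real rate = 1.044844 − 1 → 4.48%.

4.48%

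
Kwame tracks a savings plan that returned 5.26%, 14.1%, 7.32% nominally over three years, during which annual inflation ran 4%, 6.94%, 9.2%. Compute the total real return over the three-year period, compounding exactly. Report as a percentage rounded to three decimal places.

Nominal growth factor = 1.0526 × 1.1410 × 1.0732 = 1.288931
Price-level growth factor = 1.0400 × 1.0694 × 1.0920 = 1.214496
Real growth factor = 1.288931 / 1.214496 = 1.061289
Total real return = 1.061289 − 1 → 6.129%.

6.129%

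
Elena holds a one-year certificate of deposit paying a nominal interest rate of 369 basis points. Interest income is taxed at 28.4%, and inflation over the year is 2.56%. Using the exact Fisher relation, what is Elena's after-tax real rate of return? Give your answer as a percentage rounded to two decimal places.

0.08%

After-tax nominal return = 3.69% × (1 − 0.284) = 2.64204%.
1 + r = 1.0264204 / 1.02560 = 1.000800
After-tax real rate = 1.000800 − 1 → 0.08%.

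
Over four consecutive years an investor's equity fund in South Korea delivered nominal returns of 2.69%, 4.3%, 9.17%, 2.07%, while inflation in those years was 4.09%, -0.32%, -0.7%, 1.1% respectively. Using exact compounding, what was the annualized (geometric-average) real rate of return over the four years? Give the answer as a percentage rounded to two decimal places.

3.46%

Compound the nominal returns: 1.0269 × 1.0430 × 1.0917 × 1.0207 = 1.19347654.
Compound inflation: 1.0409 × 0.9968 × 0.9930 × 1.0110 = 1.04163950.
Deflate: 1.19347654 / 1.04163950 = 1.14576736.
Annualized real rate = 1.14576736^(1/4) − 1 = 3.4604% → 3.46%.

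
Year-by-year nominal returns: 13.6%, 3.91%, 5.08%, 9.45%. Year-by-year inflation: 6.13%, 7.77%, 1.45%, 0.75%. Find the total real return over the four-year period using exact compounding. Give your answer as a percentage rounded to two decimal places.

16.13%

Nominal growth factor = 1.1360 × 1.0391 × 1.0508 × 1.0945 = 1.357599
Price-level growth factor = 1.0613 × 1.0777 × 1.0145 × 1.0075 = 1.169050
Real growth factor = 1.357599 / 1.169050 = 1.161284
Total real return = 1.161284 − 1 → 16.13%.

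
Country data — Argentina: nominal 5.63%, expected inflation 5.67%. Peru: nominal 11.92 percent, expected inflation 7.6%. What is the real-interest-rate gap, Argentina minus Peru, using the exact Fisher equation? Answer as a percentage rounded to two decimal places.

Argentina: (1 + 0.0563)/(1 + 0.0567) − 1 = -0.0379%
Peru: (1 + 0.1192)/(1 + 0.0760) − 1 = 4.0149%
Differential = -0.0379% − 4.0149% = -4.0527% → -4.05%.

-4.05%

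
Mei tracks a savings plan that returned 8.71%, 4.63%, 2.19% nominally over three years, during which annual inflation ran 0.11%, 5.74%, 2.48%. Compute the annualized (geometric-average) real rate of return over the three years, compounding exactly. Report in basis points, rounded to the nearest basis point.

233 basis points

Compound the nominal returns: 1.0871 × 1.0463 × 1.0219 = 1.16234251.
Compound inflation: 1.0011 × 1.0574 × 1.0248 = 1.08481551.
Deflate: 1.16234251 / 1.08481551 = 1.07146561.
Annualized real rate = 1.07146561^(1/3) − 1 = 2.3276% → 233 basis points.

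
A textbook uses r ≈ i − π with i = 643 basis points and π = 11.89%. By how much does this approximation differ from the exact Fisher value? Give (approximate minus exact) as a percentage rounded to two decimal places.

-0.58%

Approximate: r ≈ 6.430% − 11.890% = -5.4600%
Exact: (1 + 0.0643)/(1 + 0.1189) − 1 = -4.8798%
Error = -5.4600% − (-4.8798%) = -0.5802% → -0.58%.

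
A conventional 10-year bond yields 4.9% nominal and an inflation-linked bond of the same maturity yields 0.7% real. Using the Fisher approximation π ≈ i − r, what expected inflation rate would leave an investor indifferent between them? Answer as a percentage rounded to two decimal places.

π ≈ i − r = 4.9% − 0.7% → 4.20%.

4.20%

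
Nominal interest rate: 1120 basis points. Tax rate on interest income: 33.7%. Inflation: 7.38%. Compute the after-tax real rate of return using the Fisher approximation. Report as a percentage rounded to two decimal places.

0.05%

After-tax nominal return = 11.2% × (1 − 0.337) = 7.4256%.
r ≈ 7.4256% − 7.38% → 0.05%.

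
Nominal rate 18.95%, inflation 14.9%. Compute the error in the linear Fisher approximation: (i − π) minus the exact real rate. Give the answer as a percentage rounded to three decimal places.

Approximate: r ≈ 18.950% − 14.900% = 4.0500%
Exact: (1 + 0.1895)/(1 + 0.1490) − 1 = 3.5248%
Error = 4.0500% − 3.5248% = 0.5252% → 0.525%.

0.525%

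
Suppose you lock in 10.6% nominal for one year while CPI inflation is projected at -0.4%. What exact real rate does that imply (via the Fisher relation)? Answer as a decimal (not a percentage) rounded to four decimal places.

0.1104

1 + r = 1.10600 / 0.99600 = 1.110442
r = 1.110442 − 1 = 11.0442%, i.e. 0.1104.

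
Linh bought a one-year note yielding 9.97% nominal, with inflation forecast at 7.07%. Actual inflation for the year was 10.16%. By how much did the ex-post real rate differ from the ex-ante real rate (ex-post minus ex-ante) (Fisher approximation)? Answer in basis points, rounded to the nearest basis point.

-309 basis points

Ex-ante: 9.97% − 7.07% = 2.900%
Ex-post: 9.97% − 10.16% = -0.190%
Difference (ex-post − ex-ante) = -3.0900% → -309 basis points.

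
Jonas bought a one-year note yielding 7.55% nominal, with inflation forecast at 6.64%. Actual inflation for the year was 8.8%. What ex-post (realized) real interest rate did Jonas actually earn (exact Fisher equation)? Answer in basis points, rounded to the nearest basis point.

Ex-post: (1 + 0.0755)/(1 + 0.0880) − 1 = -1.1489%
So the realized real rate is -115 basis points.

-115 basis points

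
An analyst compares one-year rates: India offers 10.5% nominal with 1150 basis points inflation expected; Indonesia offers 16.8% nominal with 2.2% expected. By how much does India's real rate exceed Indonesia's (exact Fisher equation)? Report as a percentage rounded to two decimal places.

India: (1 + 0.1050)/(1 + 0.1150) − 1 = -0.8969%
Indonesia: (1 + 0.1680)/(1 + 0.0220) − 1 = 14.2857%
Differential = -0.8969% − 14.2857% = -15.1826% → -15.18%.

-15.18%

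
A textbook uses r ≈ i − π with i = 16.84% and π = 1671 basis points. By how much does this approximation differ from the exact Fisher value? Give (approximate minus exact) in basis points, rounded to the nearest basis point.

2 basis points

Approximate: r ≈ 16.840% − 16.710% = 0.1300%
Exact: (1 + 0.1684)/(1 + 0.1671) − 1 = 0.1114%
Error = 0.1300% − 0.1114% = 0.0186% → 2 basis points.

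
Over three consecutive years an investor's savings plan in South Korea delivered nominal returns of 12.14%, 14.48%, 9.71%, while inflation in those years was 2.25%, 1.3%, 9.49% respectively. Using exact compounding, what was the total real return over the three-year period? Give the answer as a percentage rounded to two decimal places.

Nominal growth factor = 1.1214 × 1.1448 × 1.0971 = 1.408434
Price-level growth factor = 1.0225 × 1.0130 × 1.0949 = 1.134089
Real growth factor = 1.408434 / 1.134089 = 1.241907
Total real return = 1.241907 − 1 → 24.19%.

24.19%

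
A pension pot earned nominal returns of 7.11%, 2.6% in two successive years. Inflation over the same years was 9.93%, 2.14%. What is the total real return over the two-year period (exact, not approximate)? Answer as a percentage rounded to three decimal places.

Compound the nominal returns: 1.0711 × 1.0260 = 1.0989486.
Compound inflation: 1.0993 × 1.0214 = 1.1228250.
Deflate: 1.0989486 / 1.1228250 = 0.9787354.
Total real return = 0.9787354 − 1 → -2.126%.

-2.126%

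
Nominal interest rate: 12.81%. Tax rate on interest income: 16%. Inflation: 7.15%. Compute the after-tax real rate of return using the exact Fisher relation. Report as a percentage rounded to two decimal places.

After-tax nominal return = 12.81% × (1 − 0.16) = 10.7604%.
1 + r = 1.107604 / 1.07150 = 1.033695
After-tax real rate = 1.033695 − 1 → 3.37%.

3.37%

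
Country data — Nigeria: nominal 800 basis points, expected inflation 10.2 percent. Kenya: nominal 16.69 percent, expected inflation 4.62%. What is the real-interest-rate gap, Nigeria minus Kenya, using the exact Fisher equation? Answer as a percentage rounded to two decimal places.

-13.53%

Nigeria: (1 + 0.0800)/(1 + 0.1020) − 1 = -1.9964%
Kenya: (1 + 0.1669)/(1 + 0.0462) − 1 = 11.5370%
Differential = -1.9964% − 11.5370% = -13.5334% → -13.53%.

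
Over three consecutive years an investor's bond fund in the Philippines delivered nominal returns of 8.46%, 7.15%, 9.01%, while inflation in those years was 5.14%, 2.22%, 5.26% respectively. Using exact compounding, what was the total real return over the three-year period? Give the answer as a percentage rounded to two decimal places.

11.99%

Compound the nominal returns: 1.0846 × 1.0715 × 1.0901 = 1.266859.
Compound inflation: 1.0514 × 1.0222 × 1.0526 = 1.131272.
Deflate: 1.266859 / 1.131272 = 1.119853.
Total real return = 1.119853 − 1 → 11.99%.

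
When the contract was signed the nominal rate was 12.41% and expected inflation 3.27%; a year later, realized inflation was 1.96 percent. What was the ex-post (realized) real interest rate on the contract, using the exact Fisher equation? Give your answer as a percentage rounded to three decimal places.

Ex-post: (1 + 0.1241)/(1 + 0.0196) − 1 = 10.2491%
So the realized real rate is 10.249%.

10.249%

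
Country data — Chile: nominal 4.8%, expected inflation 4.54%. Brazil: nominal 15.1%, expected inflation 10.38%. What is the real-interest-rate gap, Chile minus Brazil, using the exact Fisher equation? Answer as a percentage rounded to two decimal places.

-4.03%

Chile: (1 + 0.0480)/(1 + 0.0454) − 1 = 0.2487%
Brazil: (1 + 0.1510)/(1 + 0.1038) − 1 = 4.2761%
Differential = 0.2487% − 4.2761% = -4.0274% → -4.03%.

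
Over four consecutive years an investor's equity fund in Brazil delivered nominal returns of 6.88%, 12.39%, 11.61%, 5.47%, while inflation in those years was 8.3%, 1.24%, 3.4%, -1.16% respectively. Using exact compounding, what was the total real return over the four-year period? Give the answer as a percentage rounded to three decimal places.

26.189%

Nominal growth factor = 1.0688 × 1.1239 × 1.1161 × 1.0547 = 1.414022
Price-level growth factor = 1.0830 × 1.0124 × 1.0340 × 0.9884 = 1.120557
Real growth factor = 1.414022 / 1.120557 = 1.261892
Total real return = 1.261892 − 1 → 26.189%.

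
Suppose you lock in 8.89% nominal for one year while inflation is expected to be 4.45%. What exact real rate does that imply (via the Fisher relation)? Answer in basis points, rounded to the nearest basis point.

425 basis points

1 + r = 1.08890 / 1.04450 = 1.042508
r = 1.042508 − 1 = 4.2508%, i.e. 425 basis points.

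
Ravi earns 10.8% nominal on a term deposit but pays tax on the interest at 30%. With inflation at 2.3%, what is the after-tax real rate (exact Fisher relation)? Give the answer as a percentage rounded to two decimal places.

5.14%

After-tax nominal return = 10.8% × (1 − 0.3) = 7.5600%.
1 + r = 1.07560 / 1.02300 = 1.051417
After-tax real rate = 1.051417 − 1 → 5.14%.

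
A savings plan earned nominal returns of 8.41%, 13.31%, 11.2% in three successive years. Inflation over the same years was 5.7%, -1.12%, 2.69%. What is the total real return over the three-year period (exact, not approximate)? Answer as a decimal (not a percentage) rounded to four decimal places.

0.2727

Compound the nominal returns: 1.0841 × 1.1331 × 1.1120 = 1.365974.
Compound inflation: 1.0570 × 0.9888 × 1.0269 = 1.073276.
Deflate: 1.365974 / 1.073276 = 1.272714.
Total real return = 1.272714 − 1 → 0.2727.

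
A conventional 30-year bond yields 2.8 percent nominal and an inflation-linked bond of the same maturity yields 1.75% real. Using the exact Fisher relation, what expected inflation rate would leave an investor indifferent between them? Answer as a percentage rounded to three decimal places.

1.032%

(1 + π) = (1 + i)/(1 + r) = 1.02800 / 1.01750 = 1.010319
Break-even inflation = 1.010319 − 1 → 1.032%.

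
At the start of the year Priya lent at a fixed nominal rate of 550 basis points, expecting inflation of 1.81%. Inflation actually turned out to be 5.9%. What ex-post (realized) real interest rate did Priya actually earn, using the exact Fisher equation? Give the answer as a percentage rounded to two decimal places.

-0.38%

Ex-post: (1 + 0.0550)/(1 + 0.0590) − 1 = -0.3777%
So the realized real rate is -0.38%.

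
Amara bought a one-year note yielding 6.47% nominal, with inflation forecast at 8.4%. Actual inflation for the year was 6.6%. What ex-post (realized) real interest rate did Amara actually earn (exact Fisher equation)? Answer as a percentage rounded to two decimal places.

-0.12%

Ex-post: (1 + 0.0647)/(1 + 0.0660) − 1 = -0.1220%
So the realized real rate is -0.12%.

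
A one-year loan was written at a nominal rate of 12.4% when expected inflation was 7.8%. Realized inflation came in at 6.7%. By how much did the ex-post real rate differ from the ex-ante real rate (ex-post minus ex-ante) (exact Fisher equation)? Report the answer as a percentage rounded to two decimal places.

1.07%

Ex-ante: (1 + 0.1240)/(1 + 0.0780) − 1 = 4.2672%
Ex-post: (1 + 0.1240)/(1 + 0.0670) − 1 = 5.3421%
Difference (ex-post − ex-ante) = 1.0749% → 1.07%.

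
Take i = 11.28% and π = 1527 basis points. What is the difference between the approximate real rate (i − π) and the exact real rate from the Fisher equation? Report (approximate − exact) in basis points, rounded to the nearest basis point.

Approximate: r ≈ 11.280% − 15.270% = -3.9900%
Exact: (1 + 0.1128)/(1 + 0.1527) − 1 = -3.4614%
Error = -3.9900% − (-3.4614%) = -0.5286% → -53 basis points.

-53 basis points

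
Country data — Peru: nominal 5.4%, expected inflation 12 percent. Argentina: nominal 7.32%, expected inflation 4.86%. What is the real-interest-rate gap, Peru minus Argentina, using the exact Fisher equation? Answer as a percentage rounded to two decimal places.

Peru: (1 + 0.0540)/(1 + 0.1200) − 1 = -5.8929%
Argentina: (1 + 0.0732)/(1 + 0.0486) − 1 = 2.3460%
Differential = -5.8929% − 2.3460% = -8.2388% → -8.24%.

-8.24%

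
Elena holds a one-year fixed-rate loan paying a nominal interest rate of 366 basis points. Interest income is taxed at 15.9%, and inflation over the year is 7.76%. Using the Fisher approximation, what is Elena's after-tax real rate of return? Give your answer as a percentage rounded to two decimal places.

After-tax nominal return = 3.66% × (1 − 0.159) = 3.07806%.
r ≈ 3.07806% − 7.76% → -4.68%.

-4.68%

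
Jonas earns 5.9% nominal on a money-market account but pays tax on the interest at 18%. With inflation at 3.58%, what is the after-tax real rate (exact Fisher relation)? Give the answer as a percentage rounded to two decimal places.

After-tax nominal return = 5.9% × (1 − 0.18) = 4.8380%.
1 + r = 1.04838 / 1.03580 = 1.012145
After-tax real rate = 1.012145 − 1 → 1.21%.

1.21%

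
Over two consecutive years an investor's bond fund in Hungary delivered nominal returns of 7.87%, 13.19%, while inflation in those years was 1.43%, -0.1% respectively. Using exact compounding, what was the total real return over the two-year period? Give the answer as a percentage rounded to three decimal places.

Nominal growth factor = 1.0787 × 1.1319 = 1.220981
Price-level growth factor = 1.0143 × 0.9990 = 1.013286
Real growth factor = 1.220981 / 1.013286 = 1.204972
Total real return = 1.204972 − 1 → 20.497%.

20.497%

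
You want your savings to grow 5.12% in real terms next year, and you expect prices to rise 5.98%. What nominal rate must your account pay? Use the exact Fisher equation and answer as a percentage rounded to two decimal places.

(1 + i) = (1 + r)(1 + π) = 1.05120 × 1.05980 = 1.11406176
i = 1.11406176 − 1, so the required nominal rate is 11.41%.

11.41%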